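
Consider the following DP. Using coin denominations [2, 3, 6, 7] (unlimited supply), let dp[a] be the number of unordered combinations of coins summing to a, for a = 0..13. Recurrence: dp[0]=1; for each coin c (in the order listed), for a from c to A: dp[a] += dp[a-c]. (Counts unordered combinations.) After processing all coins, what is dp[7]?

after  coin     0     1     2     3     4     5     6     7     8     9    10    11    12    13
          2     1     0     1     0     1     0     1     0     1     0     1     0     1     0
          3     1     0     1     1     1     1     2     1     2     2     2     2     3     2
          6     1     0     1     1     1     1     3     1     3     3     3     3     6     3
          7     1     0     1     1     1     1     3     2     3     4     4     4     7     6

2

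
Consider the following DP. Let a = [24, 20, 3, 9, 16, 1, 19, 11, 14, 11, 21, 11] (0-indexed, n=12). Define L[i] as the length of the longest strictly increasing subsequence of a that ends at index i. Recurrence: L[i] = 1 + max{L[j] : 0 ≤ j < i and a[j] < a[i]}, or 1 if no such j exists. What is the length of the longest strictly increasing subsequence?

5

   i    0    1    2    3    4    5    6    7    8    9   10   11
a[i]   24   20    3    9   16    1   19   11   14   11   21   11
L[i]    1    1    1    2    3    1    4    3    4    3    5    3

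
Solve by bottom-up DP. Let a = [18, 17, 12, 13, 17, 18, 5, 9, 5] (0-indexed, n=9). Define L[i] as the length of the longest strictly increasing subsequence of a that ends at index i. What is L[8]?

   i    0    1    2    3    4    5    6    7    8
a[i]   18   17   12   13   17   18    5    9    5
L[i]    1    1    1    2    3    4    1    2    1

1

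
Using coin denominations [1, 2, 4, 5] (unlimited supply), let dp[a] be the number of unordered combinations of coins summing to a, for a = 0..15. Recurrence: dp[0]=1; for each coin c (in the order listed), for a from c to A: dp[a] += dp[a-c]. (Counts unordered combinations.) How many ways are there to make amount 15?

37

after  coin     0     1     2     3     4     5     6     7     8     9    10    11    12    13    14    15
          1     1     1     1     1     1     1     1     1     1     1     1     1     1     1     1     1
          2     1     1     2     2     3     3     4     4     5     5     6     6     7     7     8     8
          4     1     1     2     2     4     4     6     6     9     9    12    12    16    16    20    20
          5     1     1     2     2     4     5     7     8    11    13    17    19    24    27    33    37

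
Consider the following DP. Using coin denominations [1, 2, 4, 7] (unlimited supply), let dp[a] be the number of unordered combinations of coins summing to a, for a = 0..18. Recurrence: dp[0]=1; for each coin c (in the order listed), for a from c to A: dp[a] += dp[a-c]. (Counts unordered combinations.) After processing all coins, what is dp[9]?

11

after  coin     0     1     2     3     4     5     6     7     8     9    10    11    12    13    14    15    16    17    18
          1     1     1     1     1     1     1     1     1     1     1     1     1     1     1     1     1     1     1     1
          2     1     1     2     2     3     3     4     4     5     5     6     6     7     7     8     8     9     9    10
          4     1     1     2     2     4     4     6     6     9     9    12    12    16    16    20    20    25    25    30
          7     1     1     2     2     4     4     6     7    10    11    14    16    20    22    27    30    36    39    46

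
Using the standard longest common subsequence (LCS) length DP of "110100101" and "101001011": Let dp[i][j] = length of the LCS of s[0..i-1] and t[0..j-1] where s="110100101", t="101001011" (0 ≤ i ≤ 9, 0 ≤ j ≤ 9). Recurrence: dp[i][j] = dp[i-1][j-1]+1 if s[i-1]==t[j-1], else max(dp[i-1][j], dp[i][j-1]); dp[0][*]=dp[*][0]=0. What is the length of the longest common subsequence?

   ''  1  0  1  0  0  1  0  1  1
''  0  0  0  0  0  0  0  0  0  0
 1  0  1  1  1  1  1  1  1  1  1
 1  0  1  1  2  2  2  2  2  2  2
 0  0  1  2  2  3  3  3  3  3  3
 1  0  1  2  3  3  3  4  4  4  4
 0  0  1  2  3  4  4  4  5  5  5
 0  0  1  2  3  4  5  5  5  5  5
 1  0  1  2  3  4  5  6  6  6  6
 0  0  1  2  3  4  5  6  7  7  7
 1  0  1  2  3  4  5  6  7  8  8

8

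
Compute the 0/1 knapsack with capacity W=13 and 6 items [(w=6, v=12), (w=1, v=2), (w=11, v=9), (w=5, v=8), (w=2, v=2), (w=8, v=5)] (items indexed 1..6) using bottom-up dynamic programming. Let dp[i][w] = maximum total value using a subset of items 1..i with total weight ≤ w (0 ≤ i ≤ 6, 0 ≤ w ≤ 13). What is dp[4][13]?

22

i\w   0   1   2   3   4   5   6   7   8   9  10  11  12  13
  0   0   0   0   0   0   0   0   0   0   0   0   0   0   0
  1   0   0   0   0   0   0  12  12  12  12  12  12  12  12
  2   0   2   2   2   2   2  12  14  14  14  14  14  14  14
  3   0   2   2   2   2   2  12  14  14  14  14  14  14  14
  4   0   2   2   2   2   8  12  14  14  14  14  20  22  22
  5   0   2   2   4   4   8  12  14  14  16  16  20  22  22
  6   0   2   2   4   4   8  12  14  14  16  16  20  22  22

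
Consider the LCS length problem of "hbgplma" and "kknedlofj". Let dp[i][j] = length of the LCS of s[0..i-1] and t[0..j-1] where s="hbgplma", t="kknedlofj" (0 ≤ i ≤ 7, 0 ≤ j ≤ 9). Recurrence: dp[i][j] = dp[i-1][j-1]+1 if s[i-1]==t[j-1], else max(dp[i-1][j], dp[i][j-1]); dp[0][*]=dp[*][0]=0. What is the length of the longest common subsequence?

   ''  k  k  n  e  d  l  o  f  j
''  0  0  0  0  0  0  0  0  0  0
 h  0  0  0  0  0  0  0  0  0  0
 b  0  0  0  0  0  0  0  0  0  0
 g  0  0  0  0  0  0  0  0  0  0
 p  0  0  0  0  0  0  0  0  0  0
 l  0  0  0  0  0  0  1  1  1  1
 m  0  0  0  0  0  0  1  1  1  1
 a  0  0  0  0  0  0  1  1  1  1

1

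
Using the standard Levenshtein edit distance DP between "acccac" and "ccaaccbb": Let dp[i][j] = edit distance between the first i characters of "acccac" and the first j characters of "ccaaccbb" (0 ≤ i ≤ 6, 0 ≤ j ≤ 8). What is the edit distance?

5

   ''  c  c  a  a  c  c  b  b
''  0  1  2  3  4  5  6  7  8
 a  1  1  2  2  3  4  5  6  7
 c  2  1  1  2  3  3  4  5  6
 c  3  2  1  2  3  3  3  4  5
 c  4  3  2  2  3  3  3  4  5
 a  5  4  3  2  2  3  4  4  5
 c  6  5  4  3  3  2  3  4  5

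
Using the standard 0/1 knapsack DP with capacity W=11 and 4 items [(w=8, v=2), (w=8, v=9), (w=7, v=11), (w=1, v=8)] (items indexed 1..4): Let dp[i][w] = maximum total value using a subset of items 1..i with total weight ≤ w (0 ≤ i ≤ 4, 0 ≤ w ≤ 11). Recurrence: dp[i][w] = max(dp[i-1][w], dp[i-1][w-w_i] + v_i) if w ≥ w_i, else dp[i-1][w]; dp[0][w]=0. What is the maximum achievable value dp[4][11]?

i\w   0   1   2   3   4   5   6   7   8   9  10  11
  0   0   0   0   0   0   0   0   0   0   0   0   0
  1   0   0   0   0   0   0   0   0   2   2   2   2
  2   0   0   0   0   0   0   0   0   9   9   9   9
  3   0   0   0   0   0   0   0  11  11  11  11  11
  4   0   8   8   8   8   8   8  11  19  19  19  19

19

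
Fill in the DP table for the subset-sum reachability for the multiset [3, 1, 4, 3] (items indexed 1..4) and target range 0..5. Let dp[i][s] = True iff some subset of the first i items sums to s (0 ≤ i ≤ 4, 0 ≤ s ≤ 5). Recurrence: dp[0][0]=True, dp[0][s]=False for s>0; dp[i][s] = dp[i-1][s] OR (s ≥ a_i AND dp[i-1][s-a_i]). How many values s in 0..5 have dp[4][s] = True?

5

i\s   0   1   2   3   4   5
  0   T   F   F   F   F   F
  1   T   F   F   T   F   F
  2   T   T   F   T   T   F
  3   T   T   F   T   T   T
  4   T   T   F   T   T   T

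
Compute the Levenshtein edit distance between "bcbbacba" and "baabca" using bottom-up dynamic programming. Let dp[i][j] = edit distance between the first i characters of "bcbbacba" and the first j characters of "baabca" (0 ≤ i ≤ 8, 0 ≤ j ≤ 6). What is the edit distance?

4

   ''  b  a  a  b  c  a
''  0  1  2  3  4  5  6
 b  1  0  1  2  3  4  5
 c  2  1  1  2  3  3  4
 b  3  2  2  2  2  3  4
 b  4  3  3  3  2  3  4
 a  5  4  3  3  3  3  3
 c  6  5  4  4  4  3  4
 b  7  6  5  5  4  4  4
 a  8  7  6  5  5  5  4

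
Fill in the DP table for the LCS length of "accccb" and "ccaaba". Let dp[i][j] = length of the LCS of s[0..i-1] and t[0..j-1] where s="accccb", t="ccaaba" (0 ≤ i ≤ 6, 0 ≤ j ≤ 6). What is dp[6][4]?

2

   ''  c  c  a  a  b  a
''  0  0  0  0  0  0  0
 a  0  0  0  1  1  1  1
 c  0  1  1  1  1  1  1
 c  0  1  2  2  2  2  2
 c  0  1  2  2  2  2  2
 c  0  1  2  2  2  2  2
 b  0  1  2  2  2  3  3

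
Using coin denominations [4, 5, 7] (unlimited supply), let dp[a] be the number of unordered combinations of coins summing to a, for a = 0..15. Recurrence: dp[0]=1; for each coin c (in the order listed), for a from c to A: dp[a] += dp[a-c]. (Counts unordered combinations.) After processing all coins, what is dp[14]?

after  coin     0     1     2     3     4     5     6     7     8     9    10    11    12    13    14    15
          4     1     0     0     0     1     0     0     0     1     0     0     0     1     0     0     0
          5     1     0     0     0     1     1     0     0     1     1     1     0     1     1     1     1
          7     1     0     0     0     1     1     0     1     1     1     1     1     2     1     2     2

2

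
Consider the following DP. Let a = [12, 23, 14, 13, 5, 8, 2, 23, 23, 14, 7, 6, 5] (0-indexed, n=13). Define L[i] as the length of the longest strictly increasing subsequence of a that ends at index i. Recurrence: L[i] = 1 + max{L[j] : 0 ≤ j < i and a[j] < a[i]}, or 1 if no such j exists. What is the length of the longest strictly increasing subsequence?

3

   i    0    1    2    3    4    5    6    7    8    9   10   11   12
a[i]   12   23   14   13    5    8    2   23   23   14    7    6    5
L[i]    1    2    2    2    1    2    1    3    3    3    2    2    2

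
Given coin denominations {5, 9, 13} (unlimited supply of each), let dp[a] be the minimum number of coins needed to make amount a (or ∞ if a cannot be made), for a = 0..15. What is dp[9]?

1

 a  0  1  2  3  4  5  6  7  8  9 10 11 12 13 14 15
dp  0  -  -  -  -  1  -  -  -  1  2  -  -  1  2  3
(- denotes ∞ / unreachable)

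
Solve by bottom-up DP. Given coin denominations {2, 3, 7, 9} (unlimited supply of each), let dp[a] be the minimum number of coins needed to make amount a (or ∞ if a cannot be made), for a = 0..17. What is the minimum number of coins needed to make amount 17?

3

 a  0  1  2  3  4  5  6  7  8  9 10 11 12 13 14 15 16 17
dp  0  -  1  1  2  2  2  1  3  1  2  2  2  3  2  3  2  3
(- denotes ∞ / unreachable)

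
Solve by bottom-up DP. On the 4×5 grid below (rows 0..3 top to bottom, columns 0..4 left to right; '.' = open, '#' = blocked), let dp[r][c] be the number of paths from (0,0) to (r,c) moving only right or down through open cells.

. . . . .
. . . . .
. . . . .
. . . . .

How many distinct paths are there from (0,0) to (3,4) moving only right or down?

35

r\c   0   1   2   3   4
  0   1   1   1   1   1
  1   1   2   3   4   5
  2   1   3   6  10  15
  3   1   4  10  20  35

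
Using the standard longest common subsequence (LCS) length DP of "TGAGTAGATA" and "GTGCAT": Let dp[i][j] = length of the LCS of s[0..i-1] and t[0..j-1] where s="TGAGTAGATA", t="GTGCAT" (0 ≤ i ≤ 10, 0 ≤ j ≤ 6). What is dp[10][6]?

   ''  G  T  G  C  A  T
''  0  0  0  0  0  0  0
 T  0  0  1  1  1  1  1
 G  0  1  1  2  2  2  2
 A  0  1  1  2  2  3  3
 G  0  1  1  2  2  3  3
 T  0  1  2  2  2  3  4
 A  0  1  2  2  2  3  4
 G  0  1  2  3  3  3  4
 A  0  1  2  3  3  4  4
 T  0  1  2  3  3  4  5
 A  0  1  2  3  3  4  5

5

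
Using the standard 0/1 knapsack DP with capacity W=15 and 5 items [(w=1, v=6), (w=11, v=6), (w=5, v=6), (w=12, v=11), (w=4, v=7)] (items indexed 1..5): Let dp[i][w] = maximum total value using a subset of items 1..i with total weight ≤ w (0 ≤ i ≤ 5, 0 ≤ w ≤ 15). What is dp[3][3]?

6

i\w   0   1   2   3   4   5   6   7   8   9  10  11  12  13  14  15
  0   0   0   0   0   0   0   0   0   0   0   0   0   0   0   0   0
  1   0   6   6   6   6   6   6   6   6   6   6   6   6   6   6   6
  2   0   6   6   6   6   6   6   6   6   6   6   6  12  12  12  12
  3   0   6   6   6   6   6  12  12  12  12  12  12  12  12  12  12
  4   0   6   6   6   6   6  12  12  12  12  12  12  12  17  17  17
  5   0   6   6   6   7  13  13  13  13  13  19  19  19  19  19  19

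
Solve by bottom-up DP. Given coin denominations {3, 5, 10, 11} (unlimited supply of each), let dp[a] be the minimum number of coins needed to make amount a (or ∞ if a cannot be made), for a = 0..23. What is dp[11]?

 a  0  1  2  3  4  5  6  7  8  9 10 11 12 13 14 15 16 17 18 19 20 21 22 23
dp  0  -  -  1  -  1  2  -  2  3  1  1  4  2  2  2  2  3  3  3  2  2  2  3
(- denotes ∞ / unreachable)

1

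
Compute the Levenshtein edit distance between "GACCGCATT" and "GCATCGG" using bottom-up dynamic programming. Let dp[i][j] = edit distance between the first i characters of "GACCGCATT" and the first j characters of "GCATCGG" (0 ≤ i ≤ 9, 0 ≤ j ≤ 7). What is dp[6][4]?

4

   ''  G  C  A  T  C  G  G
''  0  1  2  3  4  5  6  7
 G  1  0  1  2  3  4  5  6
 A  2  1  1  1  2  3  4  5
 C  3  2  1  2  2  2  3  4
 C  4  3  2  2  3  2  3  4
 G  5  4  3  3  3  3  2  3
 C  6  5  4  4  4  3  3  3
 A  7  6  5  4  5  4  4  4
 T  8  7  6  5  4  5  5  5
 T  9  8  7  6  5  5  6  6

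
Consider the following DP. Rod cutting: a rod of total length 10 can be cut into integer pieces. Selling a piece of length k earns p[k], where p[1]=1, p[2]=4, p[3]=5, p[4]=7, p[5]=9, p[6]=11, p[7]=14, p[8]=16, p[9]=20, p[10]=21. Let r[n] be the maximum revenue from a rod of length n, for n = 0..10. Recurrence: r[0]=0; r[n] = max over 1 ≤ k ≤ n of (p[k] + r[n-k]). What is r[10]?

   n    0    1    2    3    4    5    6    7    8    9   10
r[n]    0    1    4    5    8    9   12   14   16   20   21

21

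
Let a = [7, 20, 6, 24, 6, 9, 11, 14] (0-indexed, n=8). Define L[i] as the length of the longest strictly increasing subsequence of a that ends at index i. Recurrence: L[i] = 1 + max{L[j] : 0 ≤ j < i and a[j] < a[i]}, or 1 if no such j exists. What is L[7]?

4

   i    0    1    2    3    4    5    6    7
a[i]    7   20    6   24    6    9   11   14
L[i]    1    2    1    3    1    2    3    4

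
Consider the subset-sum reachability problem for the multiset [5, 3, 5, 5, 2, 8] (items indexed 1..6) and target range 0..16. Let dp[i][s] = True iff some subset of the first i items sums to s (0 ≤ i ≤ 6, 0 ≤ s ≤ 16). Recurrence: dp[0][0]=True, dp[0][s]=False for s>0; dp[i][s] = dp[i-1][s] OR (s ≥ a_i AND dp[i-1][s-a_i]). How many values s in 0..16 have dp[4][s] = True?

7

i\s   0   1   2   3   4   5   6   7   8   9  10  11  12  13  14  15  16
  0   T   F   F   F   F   F   F   F   F   F   F   F   F   F   F   F   F
  1   T   F   F   F   F   T   F   F   F   F   F   F   F   F   F   F   F
  2   T   F   F   T   F   T   F   F   T   F   F   F   F   F   F   F   F
  3   T   F   F   T   F   T   F   F   T   F   T   F   F   T   F   F   F
  4   T   F   F   T   F   T   F   F   T   F   T   F   F   T   F   T   F
  5   T   F   T   T   F   T   F   T   T   F   T   F   T   T   F   T   F
  6   T   F   T   T   F   T   F   T   T   F   T   T   T   T   F   T   T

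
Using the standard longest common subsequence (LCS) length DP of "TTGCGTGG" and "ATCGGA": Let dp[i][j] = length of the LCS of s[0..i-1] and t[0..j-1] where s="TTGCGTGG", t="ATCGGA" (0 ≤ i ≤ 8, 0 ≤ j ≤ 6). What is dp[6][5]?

   ''  A  T  C  G  G  A
''  0  0  0  0  0  0  0
 T  0  0  1  1  1  1  1
 T  0  0  1  1  1  1  1
 G  0  0  1  1  2  2  2
 C  0  0  1  2  2  2  2
 G  0  0  1  2  3  3  3
 T  0  0  1  2  3  3  3
 G  0  0  1  2  3  4  4
 G  0  0  1  2  3  4  4

3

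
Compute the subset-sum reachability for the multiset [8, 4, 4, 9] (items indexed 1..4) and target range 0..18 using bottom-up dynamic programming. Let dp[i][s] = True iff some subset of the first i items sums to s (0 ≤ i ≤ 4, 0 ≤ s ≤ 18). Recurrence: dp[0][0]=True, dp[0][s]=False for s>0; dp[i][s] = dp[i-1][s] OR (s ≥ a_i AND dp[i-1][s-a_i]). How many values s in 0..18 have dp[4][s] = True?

i\s   0   1   2   3   4   5   6   7   8   9  10  11  12  13  14  15  16  17  18
  0   T   F   F   F   F   F   F   F   F   F   F   F   F   F   F   F   F   F   F
  1   T   F   F   F   F   F   F   F   T   F   F   F   F   F   F   F   F   F   F
  2   T   F   F   F   T   F   F   F   T   F   F   F   T   F   F   F   F   F   F
  3   T   F   F   F   T   F   F   F   T   F   F   F   T   F   F   F   T   F   F
  4   T   F   F   F   T   F   F   F   T   T   F   F   T   T   F   F   T   T   F

8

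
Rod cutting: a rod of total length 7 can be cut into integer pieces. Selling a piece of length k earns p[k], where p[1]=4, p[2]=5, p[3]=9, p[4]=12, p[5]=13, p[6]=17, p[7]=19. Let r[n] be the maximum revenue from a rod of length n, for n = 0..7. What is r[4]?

16

   n    0    1    2    3    4    5    6    7
r[n]    0    4    8   12   16   20   24   28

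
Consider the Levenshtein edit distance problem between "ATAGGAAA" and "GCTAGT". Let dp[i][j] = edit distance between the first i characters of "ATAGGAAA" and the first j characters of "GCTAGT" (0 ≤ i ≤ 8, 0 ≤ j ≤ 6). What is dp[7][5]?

5

   ''  G  C  T  A  G  T
''  0  1  2  3  4  5  6
 A  1  1  2  3  3  4  5
 T  2  2  2  2  3  4  4
 A  3  3  3  3  2  3  4
 G  4  3  4  4  3  2  3
 G  5  4  4  5  4  3  3
 A  6  5  5  5  5  4  4
 A  7  6  6  6  5  5  5
 A  8  7  7  7  6  6  6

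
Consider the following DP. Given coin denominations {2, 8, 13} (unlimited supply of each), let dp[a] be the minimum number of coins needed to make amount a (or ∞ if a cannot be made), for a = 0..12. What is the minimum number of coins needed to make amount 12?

 a  0  1  2  3  4  5  6  7  8  9 10 11 12
dp  0  -  1  -  2  -  3  -  1  -  2  -  3
(- denotes ∞ / unreachable)

3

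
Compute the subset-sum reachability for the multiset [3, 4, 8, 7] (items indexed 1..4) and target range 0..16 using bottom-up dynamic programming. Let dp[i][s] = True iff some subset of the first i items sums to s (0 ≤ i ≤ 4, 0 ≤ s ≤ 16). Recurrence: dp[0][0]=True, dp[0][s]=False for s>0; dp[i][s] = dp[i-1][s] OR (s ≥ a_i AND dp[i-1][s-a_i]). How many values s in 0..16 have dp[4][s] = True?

10

i\s   0   1   2   3   4   5   6   7   8   9  10  11  12  13  14  15  16
  0   T   F   F   F   F   F   F   F   F   F   F   F   F   F   F   F   F
  1   T   F   F   T   F   F   F   F   F   F   F   F   F   F   F   F   F
  2   T   F   F   T   T   F   F   T   F   F   F   F   F   F   F   F   F
  3   T   F   F   T   T   F   F   T   T   F   F   T   T   F   F   T   F
  4   T   F   F   T   T   F   F   T   T   F   T   T   T   F   T   T   F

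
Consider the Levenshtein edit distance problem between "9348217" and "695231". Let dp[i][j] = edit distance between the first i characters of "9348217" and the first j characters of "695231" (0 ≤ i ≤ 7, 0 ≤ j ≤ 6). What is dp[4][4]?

4

   ''  6  9  5  2  3  1
''  0  1  2  3  4  5  6
 9  1  1  1  2  3  4  5
 3  2  2  2  2  3  3  4
 4  3  3  3  3  3  4  4
 8  4  4  4  4  4  4  5
 2  5  5  5  5  4  5  5
 1  6  6  6  6  5  5  5
 7  7  7  7  7  6  6  6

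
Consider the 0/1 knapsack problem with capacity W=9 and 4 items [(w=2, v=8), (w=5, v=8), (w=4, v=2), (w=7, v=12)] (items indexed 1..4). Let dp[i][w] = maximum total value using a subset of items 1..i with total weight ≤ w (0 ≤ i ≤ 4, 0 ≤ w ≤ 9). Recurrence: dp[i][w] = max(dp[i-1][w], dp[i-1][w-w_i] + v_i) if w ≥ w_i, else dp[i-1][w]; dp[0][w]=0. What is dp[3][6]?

i\w   0   1   2   3   4   5   6   7   8   9
  0   0   0   0   0   0   0   0   0   0   0
  1   0   0   8   8   8   8   8   8   8   8
  2   0   0   8   8   8   8   8  16  16  16
  3   0   0   8   8   8   8  10  16  16  16
  4   0   0   8   8   8   8  10  16  16  20

10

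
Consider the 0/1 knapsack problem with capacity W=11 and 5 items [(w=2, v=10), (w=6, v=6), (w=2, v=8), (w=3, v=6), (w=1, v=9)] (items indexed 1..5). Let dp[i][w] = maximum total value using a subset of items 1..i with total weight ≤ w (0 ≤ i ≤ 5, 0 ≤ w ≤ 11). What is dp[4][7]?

24

i\w   0   1   2   3   4   5   6   7   8   9  10  11
  0   0   0   0   0   0   0   0   0   0   0   0   0
  1   0   0  10  10  10  10  10  10  10  10  10  10
  2   0   0  10  10  10  10  10  10  16  16  16  16
  3   0   0  10  10  18  18  18  18  18  18  24  24
  4   0   0  10  10  18  18  18  24  24  24  24  24
  5   0   9  10  19  19  27  27  27  33  33  33  33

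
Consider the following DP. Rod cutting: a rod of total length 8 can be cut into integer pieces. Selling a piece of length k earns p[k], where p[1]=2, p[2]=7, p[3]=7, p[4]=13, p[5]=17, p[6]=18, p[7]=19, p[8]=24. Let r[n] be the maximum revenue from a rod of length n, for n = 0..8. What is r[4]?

14

   n    0    1    2    3    4    5    6    7    8
r[n]    0    2    7    9   14   17   21   24   28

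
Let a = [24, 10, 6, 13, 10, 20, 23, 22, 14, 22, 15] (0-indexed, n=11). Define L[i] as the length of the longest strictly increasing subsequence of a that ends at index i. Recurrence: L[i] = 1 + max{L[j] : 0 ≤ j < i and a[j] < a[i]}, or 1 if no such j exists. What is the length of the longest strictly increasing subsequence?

4

   i    0    1    2    3    4    5    6    7    8    9   10
a[i]   24   10    6   13   10   20   23   22   14   22   15
L[i]    1    1    1    2    2    3    4    4    3    4    4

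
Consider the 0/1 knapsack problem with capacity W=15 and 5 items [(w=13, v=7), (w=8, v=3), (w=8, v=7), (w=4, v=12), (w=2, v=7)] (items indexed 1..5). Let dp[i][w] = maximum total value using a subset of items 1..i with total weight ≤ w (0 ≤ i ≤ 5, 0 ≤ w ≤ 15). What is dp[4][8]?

i\w   0   1   2   3   4   5   6   7   8   9  10  11  12  13  14  15
  0   0   0   0   0   0   0   0   0   0   0   0   0   0   0   0   0
  1   0   0   0   0   0   0   0   0   0   0   0   0   0   7   7   7
  2   0   0   0   0   0   0   0   0   3   3   3   3   3   7   7   7
  3   0   0   0   0   0   0   0   0   7   7   7   7   7   7   7   7
  4   0   0   0   0  12  12  12  12  12  12  12  12  19  19  19  19
  5   0   0   7   7  12  12  19  19  19  19  19  19  19  19  26  26

12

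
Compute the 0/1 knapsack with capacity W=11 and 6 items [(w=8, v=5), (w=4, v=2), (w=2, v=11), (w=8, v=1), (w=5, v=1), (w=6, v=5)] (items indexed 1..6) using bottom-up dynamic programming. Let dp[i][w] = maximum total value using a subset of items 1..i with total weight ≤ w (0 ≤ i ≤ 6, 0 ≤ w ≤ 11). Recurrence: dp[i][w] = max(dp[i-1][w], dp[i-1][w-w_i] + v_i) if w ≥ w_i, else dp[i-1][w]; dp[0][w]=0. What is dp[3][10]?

16

i\w   0   1   2   3   4   5   6   7   8   9  10  11
  0   0   0   0   0   0   0   0   0   0   0   0   0
  1   0   0   0   0   0   0   0   0   5   5   5   5
  2   0   0   0   0   2   2   2   2   5   5   5   5
  3   0   0  11  11  11  11  13  13  13  13  16  16
  4   0   0  11  11  11  11  13  13  13  13  16  16
  5   0   0  11  11  11  11  13  13  13  13  16  16
  6   0   0  11  11  11  11  13  13  16  16  16  16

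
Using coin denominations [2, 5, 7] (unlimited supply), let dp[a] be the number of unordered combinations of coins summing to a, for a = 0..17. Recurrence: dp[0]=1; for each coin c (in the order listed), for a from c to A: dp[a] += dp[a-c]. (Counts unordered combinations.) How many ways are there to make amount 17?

after  coin     0     1     2     3     4     5     6     7     8     9    10    11    12    13    14    15    16    17
          2     1     0     1     0     1     0     1     0     1     0     1     0     1     0     1     0     1     0
          5     1     0     1     0     1     1     1     1     1     1     2     1     2     1     2     2     2     2
          7     1     0     1     0     1     1     1     2     1     2     2     2     3     2     4     3     4     4

4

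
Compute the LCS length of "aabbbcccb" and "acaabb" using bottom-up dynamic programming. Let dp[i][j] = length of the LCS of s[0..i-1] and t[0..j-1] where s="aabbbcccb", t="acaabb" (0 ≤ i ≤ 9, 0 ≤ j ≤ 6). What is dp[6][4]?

   ''  a  c  a  a  b  b
''  0  0  0  0  0  0  0
 a  0  1  1  1  1  1  1
 a  0  1  1  2  2  2  2
 b  0  1  1  2  2  3  3
 b  0  1  1  2  2  3  4
 b  0  1  1  2  2  3  4
 c  0  1  2  2  2  3  4
 c  0  1  2  2  2  3  4
 c  0  1  2  2  2  3  4
 b  0  1  2  2  2  3  4

2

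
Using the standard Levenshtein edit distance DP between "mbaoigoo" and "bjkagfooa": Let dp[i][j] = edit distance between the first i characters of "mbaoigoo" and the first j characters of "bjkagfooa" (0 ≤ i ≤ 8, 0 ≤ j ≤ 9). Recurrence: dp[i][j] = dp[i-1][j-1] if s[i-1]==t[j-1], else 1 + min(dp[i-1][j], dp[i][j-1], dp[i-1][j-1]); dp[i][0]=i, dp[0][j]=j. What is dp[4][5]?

   ''  b  j  k  a  g  f  o  o  a
''  0  1  2  3  4  5  6  7  8  9
 m  1  1  2  3  4  5  6  7  8  9
 b  2  1  2  3  4  5  6  7  8  9
 a  3  2  2  3  3  4  5  6  7  8
 o  4  3  3  3  4  4  5  5  6  7
 i  5  4  4  4  4  5  5  6  6  7
 g  6  5  5  5  5  4  5  6  7  7
 o  7  6  6  6  6  5  5  5  6  7
 o  8  7  7  7  7  6  6  5  5  6

4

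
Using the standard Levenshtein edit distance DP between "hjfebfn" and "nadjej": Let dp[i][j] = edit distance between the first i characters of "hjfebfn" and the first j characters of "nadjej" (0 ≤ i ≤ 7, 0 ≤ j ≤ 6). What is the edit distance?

   ''  n  a  d  j  e  j
''  0  1  2  3  4  5  6
 h  1  1  2  3  4  5  6
 j  2  2  2  3  3  4  5
 f  3  3  3  3  4  4  5
 e  4  4  4  4  4  4  5
 b  5  5  5  5  5  5  5
 f  6  6  6  6  6  6  6
 n  7  6  7  7  7  7  7

7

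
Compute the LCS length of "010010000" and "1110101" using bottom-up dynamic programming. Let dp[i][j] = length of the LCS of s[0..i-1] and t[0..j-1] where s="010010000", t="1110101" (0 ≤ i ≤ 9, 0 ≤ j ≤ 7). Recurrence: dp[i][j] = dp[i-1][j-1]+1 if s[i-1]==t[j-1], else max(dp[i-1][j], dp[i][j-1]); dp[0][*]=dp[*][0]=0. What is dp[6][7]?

   ''  1  1  1  0  1  0  1
''  0  0  0  0  0  0  0  0
 0  0  0  0  0  1  1  1  1
 1  0  1  1  1  1  2  2  2
 0  0  1  1  1  2  2  3  3
 0  0  1  1  1  2  2  3  3
 1  0  1  2  2  2  3  3  4
 0  0  1  2  2  3  3  4  4
 0  0  1  2  2  3  3  4  4
 0  0  1  2  2  3  3  4  4
 0  0  1  2  2  3  3  4  4

4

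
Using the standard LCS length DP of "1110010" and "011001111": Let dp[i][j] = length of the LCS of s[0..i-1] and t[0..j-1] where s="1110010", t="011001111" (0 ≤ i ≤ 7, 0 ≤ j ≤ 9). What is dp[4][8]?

3

   ''  0  1  1  0  0  1  1  1  1
''  0  0  0  0  0  0  0  0  0  0
 1  0  0  1  1  1  1  1  1  1  1
 1  0  0  1  2  2  2  2  2  2  2
 1  0  0  1  2  2  2  3  3  3  3
 0  0  1  1  2  3  3  3  3  3  3
 0  0  1  1  2  3  4  4  4  4  4
 1  0  1  2  2  3  4  5  5  5  5
 0  0  1  2  2  3  4  5  5  5  5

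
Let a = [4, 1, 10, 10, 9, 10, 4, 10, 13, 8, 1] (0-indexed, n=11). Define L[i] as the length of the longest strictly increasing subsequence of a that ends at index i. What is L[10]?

1

   i    0    1    2    3    4    5    6    7    8    9   10
a[i]    4    1   10   10    9   10    4   10   13    8    1
L[i]    1    1    2    2    2    3    2    3    4    3    1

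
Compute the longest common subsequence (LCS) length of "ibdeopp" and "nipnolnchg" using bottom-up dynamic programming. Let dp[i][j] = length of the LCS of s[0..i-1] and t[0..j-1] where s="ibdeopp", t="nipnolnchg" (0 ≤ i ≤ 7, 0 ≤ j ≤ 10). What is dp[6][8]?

   ''  n  i  p  n  o  l  n  c  h  g
''  0  0  0  0  0  0  0  0  0  0  0
 i  0  0  1  1  1  1  1  1  1  1  1
 b  0  0  1  1  1  1  1  1  1  1  1
 d  0  0  1  1  1  1  1  1  1  1  1
 e  0  0  1  1  1  1  1  1  1  1  1
 o  0  0  1  1  1  2  2  2  2  2  2
 p  0  0  1  2  2  2  2  2  2  2  2
 p  0  0  1  2  2  2  2  2  2  2  2

2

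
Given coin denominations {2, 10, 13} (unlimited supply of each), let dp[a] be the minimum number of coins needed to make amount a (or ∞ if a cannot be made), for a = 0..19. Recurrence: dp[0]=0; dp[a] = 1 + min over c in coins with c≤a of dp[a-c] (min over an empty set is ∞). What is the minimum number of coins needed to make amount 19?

 a  0  1  2  3  4  5  6  7  8  9 10 11 12 13 14 15 16 17 18 19
dp  0  -  1  -  2  -  3  -  4  -  1  -  2  1  3  2  4  3  5  4
(- denotes ∞ / unreachable)

4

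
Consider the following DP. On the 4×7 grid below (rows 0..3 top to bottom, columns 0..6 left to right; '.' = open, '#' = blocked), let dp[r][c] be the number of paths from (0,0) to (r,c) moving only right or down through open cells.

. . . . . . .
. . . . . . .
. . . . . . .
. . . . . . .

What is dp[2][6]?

r\c   0   1   2   3   4   5   6
  0   1   1   1   1   1   1   1
  1   1   2   3   4   5   6   7
  2   1   3   6  10  15  21  28
  3   1   4  10  20  35  56  84

28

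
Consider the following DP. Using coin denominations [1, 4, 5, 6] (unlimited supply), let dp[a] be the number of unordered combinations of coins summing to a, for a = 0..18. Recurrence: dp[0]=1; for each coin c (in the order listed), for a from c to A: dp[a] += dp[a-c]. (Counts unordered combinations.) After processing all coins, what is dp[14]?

14

after  coin     0     1     2     3     4     5     6     7     8     9    10    11    12    13    14    15    16    17    18
          1     1     1     1     1     1     1     1     1     1     1     1     1     1     1     1     1     1     1     1
          4     1     1     1     1     2     2     2     2     3     3     3     3     4     4     4     4     5     5     5
          5     1     1     1     1     2     3     3     3     4     5     6     6     7     8     9    10    11    12    13
          6     1     1     1     1     2     3     4     4     5     6     8     9    11    12    14    16    19    21    24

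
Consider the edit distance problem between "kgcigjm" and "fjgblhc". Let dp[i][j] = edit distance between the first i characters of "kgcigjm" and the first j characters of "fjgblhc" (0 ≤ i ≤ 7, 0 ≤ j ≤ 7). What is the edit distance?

   ''  f  j  g  b  l  h  c
''  0  1  2  3  4  5  6  7
 k  1  1  2  3  4  5  6  7
 g  2  2  2  2  3  4  5  6
 c  3  3  3  3  3  4  5  5
 i  4  4  4  4  4  4  5  6
 g  5  5  5  4  5  5  5  6
 j  6  6  5  5  5  6  6  6
 m  7  7  6  6  6  6  7  7

7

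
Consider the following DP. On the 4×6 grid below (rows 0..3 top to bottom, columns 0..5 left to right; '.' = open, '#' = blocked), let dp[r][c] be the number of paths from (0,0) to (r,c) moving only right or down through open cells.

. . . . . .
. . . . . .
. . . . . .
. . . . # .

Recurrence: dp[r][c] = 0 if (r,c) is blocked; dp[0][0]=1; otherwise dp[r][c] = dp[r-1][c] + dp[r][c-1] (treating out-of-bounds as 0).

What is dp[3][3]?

20

r\c   0   1   2   3   4   5
  0   1   1   1   1   1   1
  1   1   2   3   4   5   6
  2   1   3   6  10  15  21
  3   1   4  10  20   0  21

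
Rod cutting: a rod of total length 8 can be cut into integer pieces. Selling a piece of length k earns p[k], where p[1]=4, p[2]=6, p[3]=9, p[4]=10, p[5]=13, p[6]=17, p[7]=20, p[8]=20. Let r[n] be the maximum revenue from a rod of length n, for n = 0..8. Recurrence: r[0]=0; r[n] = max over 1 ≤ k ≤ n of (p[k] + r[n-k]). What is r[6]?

24

   n    0    1    2    3    4    5    6    7    8
r[n]    0    4    8   12   16   20   24   28   32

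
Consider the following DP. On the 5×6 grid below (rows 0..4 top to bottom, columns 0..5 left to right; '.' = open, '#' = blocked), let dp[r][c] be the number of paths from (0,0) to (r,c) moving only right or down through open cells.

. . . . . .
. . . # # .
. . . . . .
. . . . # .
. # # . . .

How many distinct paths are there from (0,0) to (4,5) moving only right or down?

r\c   0   1   2   3   4   5
  0   1   1   1   1   1   1
  1   1   2   3   0   0   1
  2   1   3   6   6   6   7
  3   1   4  10  16   0   7
  4   1   0   0  16  16  23

23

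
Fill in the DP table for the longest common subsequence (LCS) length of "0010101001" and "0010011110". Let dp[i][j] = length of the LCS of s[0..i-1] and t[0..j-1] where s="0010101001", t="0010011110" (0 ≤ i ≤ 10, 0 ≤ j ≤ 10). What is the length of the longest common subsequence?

7

   ''  0  0  1  0  0  1  1  1  1  0
''  0  0  0  0  0  0  0  0  0  0  0
 0  0  1  1  1  1  1  1  1  1  1  1
 0  0  1  2  2  2  2  2  2  2  2  2
 1  0  1  2  3  3  3  3  3  3  3  3
 0  0  1  2  3  4  4  4  4  4  4  4
 1  0  1  2  3  4  4  5  5  5  5  5
 0  0  1  2  3  4  5  5  5  5  5  6
 1  0  1  2  3  4  5  6  6  6  6  6
 0  0  1  2  3  4  5  6  6  6  6  7
 0  0  1  2  3  4  5  6  6  6  6  7
 1  0  1  2  3  4  5  6  7  7  7  7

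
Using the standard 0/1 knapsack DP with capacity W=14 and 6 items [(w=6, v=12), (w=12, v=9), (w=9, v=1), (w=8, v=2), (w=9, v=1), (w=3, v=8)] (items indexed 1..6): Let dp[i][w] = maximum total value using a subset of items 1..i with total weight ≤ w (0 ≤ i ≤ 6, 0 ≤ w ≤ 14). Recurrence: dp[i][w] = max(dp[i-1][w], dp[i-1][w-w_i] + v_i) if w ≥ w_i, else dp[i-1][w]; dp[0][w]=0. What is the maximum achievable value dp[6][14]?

i\w   0   1   2   3   4   5   6   7   8   9  10  11  12  13  14
  0   0   0   0   0   0   0   0   0   0   0   0   0   0   0   0
  1   0   0   0   0   0   0  12  12  12  12  12  12  12  12  12
  2   0   0   0   0   0   0  12  12  12  12  12  12  12  12  12
  3   0   0   0   0   0   0  12  12  12  12  12  12  12  12  12
  4   0   0   0   0   0   0  12  12  12  12  12  12  12  12  14
  5   0   0   0   0   0   0  12  12  12  12  12  12  12  12  14
  6   0   0   0   8   8   8  12  12  12  20  20  20  20  20  20

20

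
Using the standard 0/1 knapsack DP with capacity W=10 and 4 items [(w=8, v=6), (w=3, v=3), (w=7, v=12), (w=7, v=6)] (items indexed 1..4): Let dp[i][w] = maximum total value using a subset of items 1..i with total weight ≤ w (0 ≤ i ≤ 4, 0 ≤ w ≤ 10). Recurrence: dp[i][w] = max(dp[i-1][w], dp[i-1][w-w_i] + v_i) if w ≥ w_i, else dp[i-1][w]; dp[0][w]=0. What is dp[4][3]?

3

i\w   0   1   2   3   4   5   6   7   8   9  10
  0   0   0   0   0   0   0   0   0   0   0   0
  1   0   0   0   0   0   0   0   0   6   6   6
  2   0   0   0   3   3   3   3   3   6   6   6
  3   0   0   0   3   3   3   3  12  12  12  15
  4   0   0   0   3   3   3   3  12  12  12  15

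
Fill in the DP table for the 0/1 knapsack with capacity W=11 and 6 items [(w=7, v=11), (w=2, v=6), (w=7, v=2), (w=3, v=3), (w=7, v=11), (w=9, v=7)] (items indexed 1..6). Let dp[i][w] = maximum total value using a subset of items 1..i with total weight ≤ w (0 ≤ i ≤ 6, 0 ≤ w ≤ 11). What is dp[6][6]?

i\w   0   1   2   3   4   5   6   7   8   9  10  11
  0   0   0   0   0   0   0   0   0   0   0   0   0
  1   0   0   0   0   0   0   0  11  11  11  11  11
  2   0   0   6   6   6   6   6  11  11  17  17  17
  3   0   0   6   6   6   6   6  11  11  17  17  17
  4   0   0   6   6   6   9   9  11  11  17  17  17
  5   0   0   6   6   6   9   9  11  11  17  17  17
  6   0   0   6   6   6   9   9  11  11  17  17  17

9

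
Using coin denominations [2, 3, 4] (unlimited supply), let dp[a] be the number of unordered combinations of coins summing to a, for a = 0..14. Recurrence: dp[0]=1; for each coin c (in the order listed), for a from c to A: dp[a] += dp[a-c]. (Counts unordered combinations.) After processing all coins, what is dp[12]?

after  coin     0     1     2     3     4     5     6     7     8     9    10    11    12    13    14
          2     1     0     1     0     1     0     1     0     1     0     1     0     1     0     1
          3     1     0     1     1     1     1     2     1     2     2     2     2     3     2     3
          4     1     0     1     1     2     1     3     2     4     3     5     4     7     5     8

7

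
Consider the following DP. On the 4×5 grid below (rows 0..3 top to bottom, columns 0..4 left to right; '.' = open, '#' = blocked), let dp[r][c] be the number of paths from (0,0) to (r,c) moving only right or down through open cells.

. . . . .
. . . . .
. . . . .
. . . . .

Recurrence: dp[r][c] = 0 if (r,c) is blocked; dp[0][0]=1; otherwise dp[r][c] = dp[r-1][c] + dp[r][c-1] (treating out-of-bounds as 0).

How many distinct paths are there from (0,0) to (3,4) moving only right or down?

r\c   0   1   2   3   4
  0   1   1   1   1   1
  1   1   2   3   4   5
  2   1   3   6  10  15
  3   1   4  10  20  35

35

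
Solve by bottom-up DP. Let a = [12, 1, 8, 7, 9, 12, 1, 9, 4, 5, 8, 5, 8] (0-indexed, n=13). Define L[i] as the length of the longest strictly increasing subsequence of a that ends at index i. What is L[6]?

1

   i    0    1    2    3    4    5    6    7    8    9   10   11   12
a[i]   12    1    8    7    9   12    1    9    4    5    8    5    8
L[i]    1    1    2    2    3    4    1    3    2    3    4    3    4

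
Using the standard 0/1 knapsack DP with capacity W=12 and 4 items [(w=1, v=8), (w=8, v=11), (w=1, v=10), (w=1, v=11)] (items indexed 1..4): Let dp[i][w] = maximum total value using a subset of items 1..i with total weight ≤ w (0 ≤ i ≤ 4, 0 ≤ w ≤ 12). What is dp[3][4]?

18

i\w   0   1   2   3   4   5   6   7   8   9  10  11  12
  0   0   0   0   0   0   0   0   0   0   0   0   0   0
  1   0   8   8   8   8   8   8   8   8   8   8   8   8
  2   0   8   8   8   8   8   8   8  11  19  19  19  19
  3   0  10  18  18  18  18  18  18  18  21  29  29  29
  4   0  11  21  29  29  29  29  29  29  29  32  40  40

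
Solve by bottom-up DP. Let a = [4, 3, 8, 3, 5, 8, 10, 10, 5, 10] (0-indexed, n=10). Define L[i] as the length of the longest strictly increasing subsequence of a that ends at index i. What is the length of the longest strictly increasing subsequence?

4

   i    0    1    2    3    4    5    6    7    8    9
a[i]    4    3    8    3    5    8   10   10    5   10
L[i]    1    1    2    1    2    3    4    4    2    4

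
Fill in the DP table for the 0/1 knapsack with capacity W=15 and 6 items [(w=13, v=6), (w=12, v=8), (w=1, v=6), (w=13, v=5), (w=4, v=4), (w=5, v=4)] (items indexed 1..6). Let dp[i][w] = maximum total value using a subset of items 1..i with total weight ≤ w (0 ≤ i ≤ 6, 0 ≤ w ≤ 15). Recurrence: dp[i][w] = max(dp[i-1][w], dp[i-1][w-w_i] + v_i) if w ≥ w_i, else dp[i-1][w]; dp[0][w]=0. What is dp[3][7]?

i\w   0   1   2   3   4   5   6   7   8   9  10  11  12  13  14  15
  0   0   0   0   0   0   0   0   0   0   0   0   0   0   0   0   0
  1   0   0   0   0   0   0   0   0   0   0   0   0   0   6   6   6
  2   0   0   0   0   0   0   0   0   0   0   0   0   8   8   8   8
  3   0   6   6   6   6   6   6   6   6   6   6   6   8  14  14  14
  4   0   6   6   6   6   6   6   6   6   6   6   6   8  14  14  14
  5   0   6   6   6   6  10  10  10  10  10  10  10  10  14  14  14
  6   0   6   6   6   6  10  10  10  10  10  14  14  14  14  14  14

6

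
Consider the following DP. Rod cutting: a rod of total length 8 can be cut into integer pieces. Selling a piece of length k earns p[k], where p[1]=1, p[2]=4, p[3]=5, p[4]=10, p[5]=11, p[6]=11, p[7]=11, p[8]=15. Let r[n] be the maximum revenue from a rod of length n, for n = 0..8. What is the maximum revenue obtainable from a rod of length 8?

20

   n    0    1    2    3    4    5    6    7    8
r[n]    0    1    4    5   10   11   14   15   20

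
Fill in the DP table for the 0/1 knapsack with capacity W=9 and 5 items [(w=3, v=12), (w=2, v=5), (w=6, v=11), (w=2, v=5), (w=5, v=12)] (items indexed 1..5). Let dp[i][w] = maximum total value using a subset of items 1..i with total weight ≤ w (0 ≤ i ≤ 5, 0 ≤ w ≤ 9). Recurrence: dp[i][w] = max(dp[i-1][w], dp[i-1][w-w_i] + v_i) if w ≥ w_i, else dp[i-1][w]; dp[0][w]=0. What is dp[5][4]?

12

i\w   0   1   2   3   4   5   6   7   8   9
  0   0   0   0   0   0   0   0   0   0   0
  1   0   0   0  12  12  12  12  12  12  12
  2   0   0   5  12  12  17  17  17  17  17
  3   0   0   5  12  12  17  17  17  17  23
  4   0   0   5  12  12  17  17  22  22  23
  5   0   0   5  12  12  17  17  22  24  24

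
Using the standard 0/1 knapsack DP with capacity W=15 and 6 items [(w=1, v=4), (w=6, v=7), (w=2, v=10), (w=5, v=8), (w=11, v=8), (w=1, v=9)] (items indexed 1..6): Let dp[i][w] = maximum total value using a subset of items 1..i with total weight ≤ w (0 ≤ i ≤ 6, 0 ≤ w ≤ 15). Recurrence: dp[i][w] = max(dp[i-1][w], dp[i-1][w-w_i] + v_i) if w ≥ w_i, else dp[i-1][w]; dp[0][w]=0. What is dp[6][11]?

i\w   0   1   2   3   4   5   6   7   8   9  10  11  12  13  14  15
  0   0   0   0   0   0   0   0   0   0   0   0   0   0   0   0   0
  1   0   4   4   4   4   4   4   4   4   4   4   4   4   4   4   4
  2   0   4   4   4   4   4   7  11  11  11  11  11  11  11  11  11
  3   0   4  10  14  14  14  14  14  17  21  21  21  21  21  21  21
  4   0   4  10  14  14  14  14  18  22  22  22  22  22  25  29  29
  5   0   4  10  14  14  14  14  18  22  22  22  22  22  25  29  29
  6   0   9  13  19  23  23  23  23  27  31  31  31  31  31  34  38

31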